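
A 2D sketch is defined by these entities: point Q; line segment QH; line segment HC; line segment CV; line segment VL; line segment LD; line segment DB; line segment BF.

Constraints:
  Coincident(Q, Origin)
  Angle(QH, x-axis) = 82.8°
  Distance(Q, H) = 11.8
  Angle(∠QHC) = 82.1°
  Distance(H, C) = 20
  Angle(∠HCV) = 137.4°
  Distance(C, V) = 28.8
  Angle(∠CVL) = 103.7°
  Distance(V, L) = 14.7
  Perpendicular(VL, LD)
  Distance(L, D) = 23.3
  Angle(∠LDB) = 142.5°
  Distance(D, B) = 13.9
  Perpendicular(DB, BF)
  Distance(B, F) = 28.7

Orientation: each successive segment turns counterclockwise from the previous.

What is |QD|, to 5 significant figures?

15.312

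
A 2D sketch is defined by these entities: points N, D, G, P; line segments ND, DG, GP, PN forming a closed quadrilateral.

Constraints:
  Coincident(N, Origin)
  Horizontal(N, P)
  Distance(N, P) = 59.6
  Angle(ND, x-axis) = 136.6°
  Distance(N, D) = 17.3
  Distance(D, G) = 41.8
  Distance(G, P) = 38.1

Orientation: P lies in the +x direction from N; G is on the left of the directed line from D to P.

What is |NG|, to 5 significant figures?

35.373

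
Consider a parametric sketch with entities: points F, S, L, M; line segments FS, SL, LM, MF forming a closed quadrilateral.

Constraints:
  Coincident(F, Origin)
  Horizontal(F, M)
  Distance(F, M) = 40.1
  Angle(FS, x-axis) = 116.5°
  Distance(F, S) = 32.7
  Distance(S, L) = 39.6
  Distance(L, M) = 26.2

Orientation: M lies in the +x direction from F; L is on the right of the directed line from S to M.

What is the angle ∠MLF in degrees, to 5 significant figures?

168.55°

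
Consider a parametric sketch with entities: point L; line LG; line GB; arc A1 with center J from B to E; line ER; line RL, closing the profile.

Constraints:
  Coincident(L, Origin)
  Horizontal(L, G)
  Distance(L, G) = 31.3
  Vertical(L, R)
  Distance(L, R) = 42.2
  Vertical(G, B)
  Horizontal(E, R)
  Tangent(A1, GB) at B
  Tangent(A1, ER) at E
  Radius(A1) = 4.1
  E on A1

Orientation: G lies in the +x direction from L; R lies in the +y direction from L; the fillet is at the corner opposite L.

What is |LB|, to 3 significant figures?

49.3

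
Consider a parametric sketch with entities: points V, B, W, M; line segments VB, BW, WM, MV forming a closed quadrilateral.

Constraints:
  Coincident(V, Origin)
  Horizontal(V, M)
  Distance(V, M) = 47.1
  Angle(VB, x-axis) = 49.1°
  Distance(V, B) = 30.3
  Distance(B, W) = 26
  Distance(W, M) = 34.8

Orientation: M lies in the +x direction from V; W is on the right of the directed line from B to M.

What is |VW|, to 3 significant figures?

12.5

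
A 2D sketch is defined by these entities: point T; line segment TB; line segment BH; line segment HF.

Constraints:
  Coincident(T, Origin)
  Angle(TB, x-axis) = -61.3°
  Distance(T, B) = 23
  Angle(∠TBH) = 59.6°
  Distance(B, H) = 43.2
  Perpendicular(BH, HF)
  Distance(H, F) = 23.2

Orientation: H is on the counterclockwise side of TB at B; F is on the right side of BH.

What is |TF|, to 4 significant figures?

53.37

T is at the origin; TB runs at -61.3° with length 23.0, so B = 23.0·(cos -61.3°, sin -61.3°) = (11.05, -20.17). ∠TBH = 59.6°, so BH runs at -61.3° + (180° − 59.6°) = 59.10° from the x-axis; with |BH| = 43.2, H = B + 43.2·(cos 59.10°, sin 59.10°) = (33.23, 16.89). BH is perpendicular to HF; with |HF| = 23.2 on the right of BH, F = H + 23.2·(0.8581, -0.5135) = (53.14, 4.980). Then |TF| = |F − T| = 53.37.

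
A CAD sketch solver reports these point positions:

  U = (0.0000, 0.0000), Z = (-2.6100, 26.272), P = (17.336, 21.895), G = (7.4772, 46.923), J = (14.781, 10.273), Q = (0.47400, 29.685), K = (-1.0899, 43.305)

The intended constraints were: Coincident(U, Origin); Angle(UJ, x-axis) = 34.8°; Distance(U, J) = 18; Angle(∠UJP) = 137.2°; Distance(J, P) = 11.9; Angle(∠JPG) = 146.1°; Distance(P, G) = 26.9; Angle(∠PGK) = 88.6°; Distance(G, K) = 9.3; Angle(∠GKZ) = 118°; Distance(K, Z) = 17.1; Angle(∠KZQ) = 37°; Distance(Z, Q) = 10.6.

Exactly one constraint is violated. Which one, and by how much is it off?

Distance(Z, Q) = 10.6 — off by 6.00.

U = (0.00, 0.00) ✓; UJ at 34.80° ✓; |UJ| = 18.00 ✓; ∠UJP = 137.2° ✓; |JP| = 11.90 ✓; ∠JPG = 146.1° ✓; |PG| = 26.90 ✓; ∠PGK = 88.61° ✓; |GK| = 9.300 ✓; ∠GKZ = 118.0° ✓; |KZ| = 17.10 ✓; ∠KZQ = 37.00° ✓; |ZQ| = 4.600 ✗.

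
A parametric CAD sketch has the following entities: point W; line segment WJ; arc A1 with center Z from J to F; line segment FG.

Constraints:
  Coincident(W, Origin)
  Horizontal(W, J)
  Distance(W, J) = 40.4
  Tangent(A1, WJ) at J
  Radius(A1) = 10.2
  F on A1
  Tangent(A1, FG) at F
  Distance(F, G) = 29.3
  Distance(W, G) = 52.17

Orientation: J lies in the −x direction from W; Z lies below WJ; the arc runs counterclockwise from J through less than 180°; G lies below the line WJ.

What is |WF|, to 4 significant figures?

51.43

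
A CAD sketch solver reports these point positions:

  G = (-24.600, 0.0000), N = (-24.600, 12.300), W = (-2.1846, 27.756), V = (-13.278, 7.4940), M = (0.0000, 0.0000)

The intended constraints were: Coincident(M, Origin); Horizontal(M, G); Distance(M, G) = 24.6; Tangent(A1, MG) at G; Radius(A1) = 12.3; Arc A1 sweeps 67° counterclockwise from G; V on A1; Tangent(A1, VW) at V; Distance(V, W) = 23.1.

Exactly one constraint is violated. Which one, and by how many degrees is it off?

Tangent(A1, VW) at V — off by 5.70°.

M = (0.00, 0.00) ✓; M.y = 0.00, G.y = 0.00 ✓; |MG| = 24.60 ✓; ∠(NG, GM) = 90.00° ✓; |NG| = 12.30 ✓; bearing(N→V) − bearing(N→G) = 67.00° ✓; |NV| = 12.30 ✓; ∠(NV, VW) = 95.70° ✗; |VW| = 23.10 ✓.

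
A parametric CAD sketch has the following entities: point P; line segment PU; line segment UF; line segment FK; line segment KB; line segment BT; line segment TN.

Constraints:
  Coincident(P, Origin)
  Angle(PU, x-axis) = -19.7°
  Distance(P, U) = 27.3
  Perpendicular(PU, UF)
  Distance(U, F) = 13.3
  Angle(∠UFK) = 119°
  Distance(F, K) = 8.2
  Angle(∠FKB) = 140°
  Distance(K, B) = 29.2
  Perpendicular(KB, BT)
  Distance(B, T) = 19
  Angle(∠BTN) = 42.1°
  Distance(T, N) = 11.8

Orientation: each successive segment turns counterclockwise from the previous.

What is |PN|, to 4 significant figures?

3.372

P is at the origin; PU runs at -19.7° with length 27.3, so U = (25.70, -9.203). The perpendicularity gives UF at right angles to PU, so UF runs at 70.30°; with |UF| = 13.3, F = (30.19, 3.319). ∠UFK = 119.0° gives FK at 131.3° from the x-axis; with |FK| = 8.2, K = (24.77, 9.479). ∠FKB = 140.0° gives KB at 171.3° from the x-axis; with |KB| = 29.2, B = (-4.091, 13.90). KB ⟂ BT, so BT runs at -98.70°; with |BT| = 19.0, T = (-6.964, -4.885). ∠BTN = 42.1° gives TN at 39.20° from the x-axis; with |TN| = 11.8, N = (2.180, 2.573). Then |PN| = |N − P| = 3.372.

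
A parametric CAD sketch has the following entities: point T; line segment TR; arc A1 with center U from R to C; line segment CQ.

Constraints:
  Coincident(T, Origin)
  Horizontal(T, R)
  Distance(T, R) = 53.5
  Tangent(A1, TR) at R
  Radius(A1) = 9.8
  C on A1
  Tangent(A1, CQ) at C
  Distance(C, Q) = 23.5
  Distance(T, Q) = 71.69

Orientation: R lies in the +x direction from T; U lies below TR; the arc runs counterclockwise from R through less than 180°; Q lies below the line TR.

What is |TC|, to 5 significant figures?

49.618

Checks: T = (0.00, 0.00) ✓; |UC| = 9.800 ✓; ∠(UC, CQ) = 90.00° ✓; |CQ| = 23.50 ✓; |TQ| = 71.69 ✓.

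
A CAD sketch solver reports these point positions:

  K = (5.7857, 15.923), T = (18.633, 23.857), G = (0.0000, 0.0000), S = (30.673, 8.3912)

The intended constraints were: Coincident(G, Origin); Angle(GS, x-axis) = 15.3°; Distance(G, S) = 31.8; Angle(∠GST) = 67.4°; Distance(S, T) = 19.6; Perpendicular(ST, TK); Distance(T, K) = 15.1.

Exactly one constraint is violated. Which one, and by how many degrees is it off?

Perpendicular(ST, TK) — off by 6.20°.

G = (0.00, 0.00) ✓; GS at 15.30° ✓; |GS| = 31.80 ✓; ∠GST = 67.40° ✓; |ST| = 19.60 ✓; ∠(ST, TK) = 83.80° ✗; |TK| = 15.10 ✓.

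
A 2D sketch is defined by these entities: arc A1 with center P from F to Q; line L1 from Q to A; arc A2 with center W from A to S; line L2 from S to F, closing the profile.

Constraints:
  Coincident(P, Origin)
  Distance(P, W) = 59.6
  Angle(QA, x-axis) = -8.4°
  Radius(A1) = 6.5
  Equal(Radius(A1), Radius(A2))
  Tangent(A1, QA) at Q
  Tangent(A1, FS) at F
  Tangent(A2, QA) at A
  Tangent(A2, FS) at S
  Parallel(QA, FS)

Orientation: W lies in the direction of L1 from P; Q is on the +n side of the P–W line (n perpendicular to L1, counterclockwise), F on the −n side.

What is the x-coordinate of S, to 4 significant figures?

58.01

The slot axis is L1's direction at -8.4°, so u = (cos -8.4°, sin -8.4°) = (0.9893, -0.1461) and n = (−sin -8.4°, cos -8.4°) = (0.1461, 0.9893). P is at the origin and W lies 59.6 along u from P, so W = 59.6·u = (58.96, -8.707). Tangency of A1 to both parallel lines with radius 6.5 puts Q and F at P ± 6.5·n: Q = (0.9495, 6.430), F = (-0.9495, -6.430). Equal radii place A and S the same way about W: A = W + 6.5·n = (59.91, -2.276), S = W − 6.5·n = (58.01, -15.14). So S.x = 58.01.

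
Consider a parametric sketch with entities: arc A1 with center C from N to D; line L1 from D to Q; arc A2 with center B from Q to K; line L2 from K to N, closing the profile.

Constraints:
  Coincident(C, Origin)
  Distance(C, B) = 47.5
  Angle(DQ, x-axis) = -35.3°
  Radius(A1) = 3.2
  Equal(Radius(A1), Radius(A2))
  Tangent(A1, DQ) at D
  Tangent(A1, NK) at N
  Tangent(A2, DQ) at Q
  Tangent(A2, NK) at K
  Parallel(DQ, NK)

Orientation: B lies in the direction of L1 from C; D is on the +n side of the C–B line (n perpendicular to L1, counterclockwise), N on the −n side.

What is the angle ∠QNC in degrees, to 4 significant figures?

82.33°

The slot axis is L1's direction at -35.3°, so u = (cos -35.3°, sin -35.3°) = (0.8161, -0.5779) and n = (−sin -35.3°, cos -35.3°) = (0.5779, 0.8161). C is at the origin and B lies 47.5 along u from C, so B = 47.5·u = (38.77, -27.45). Tangency of A1 to both parallel lines with radius 3.2 puts D and N at C ± 3.2·n: D = (1.849, 2.612), N = (-1.849, -2.612). Equal radii place Q and K the same way about B: Q = B + 3.2·n = (40.62, -24.84), K = B − 3.2·n = (36.92, -30.06). Then cos ∠QNC = NQ·NC / (|NQ||NC|), giving 82.33°.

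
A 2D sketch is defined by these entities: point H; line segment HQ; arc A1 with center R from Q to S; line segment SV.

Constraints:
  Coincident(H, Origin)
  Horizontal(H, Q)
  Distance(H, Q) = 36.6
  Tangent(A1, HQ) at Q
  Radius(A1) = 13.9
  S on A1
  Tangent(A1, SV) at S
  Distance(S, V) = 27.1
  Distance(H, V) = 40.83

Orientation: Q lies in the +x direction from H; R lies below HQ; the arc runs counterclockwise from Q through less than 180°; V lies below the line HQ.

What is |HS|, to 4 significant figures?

25.45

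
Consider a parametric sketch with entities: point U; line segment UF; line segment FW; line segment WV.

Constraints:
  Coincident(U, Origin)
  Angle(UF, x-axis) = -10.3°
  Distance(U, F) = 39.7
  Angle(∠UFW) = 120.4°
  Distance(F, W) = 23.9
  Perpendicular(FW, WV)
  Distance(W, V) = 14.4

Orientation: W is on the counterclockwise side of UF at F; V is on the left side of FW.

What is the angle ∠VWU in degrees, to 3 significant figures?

52.1°

U is at the origin; UF runs at -10.3° with length 39.7, so F = 39.7·(cos -10.3°, sin -10.3°) = (39.1, -7.10). ∠UFW = 120.4°, so FW runs at -10.3° + (180° − 120.4°) = 49.3° from the x-axis; with |FW| = 23.9, W = F + 23.9·(cos 49.3°, sin 49.3°) = (54.6, 11.0). FW ⟂ WV; with |WV| = 14.4 on the left of FW, V = W + 14.4·(-0.758, 0.652) = (43.7, 20.4). Then cos ∠VWU = WV·WU / (|WV||WU|), giving 52.1°.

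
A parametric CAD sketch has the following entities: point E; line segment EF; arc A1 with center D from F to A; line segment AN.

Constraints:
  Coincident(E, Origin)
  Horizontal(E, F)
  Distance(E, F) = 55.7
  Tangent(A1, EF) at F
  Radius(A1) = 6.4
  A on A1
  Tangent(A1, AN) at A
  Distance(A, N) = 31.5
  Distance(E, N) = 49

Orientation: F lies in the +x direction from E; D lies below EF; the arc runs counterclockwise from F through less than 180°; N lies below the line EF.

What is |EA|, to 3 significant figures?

50.0

E is at the origin; EF is horizontal with |EF| = 55.7 and F on the +x side, so F = (55.7, 0.00). The tangent condition forces DF to be normal to EF, so D = F + (0, -6.4) = (55.7, -6.40). Since DA ⟂ AN (tangency), |DN| = √(6.4² + 31.5²) = 32.1 regardless of where A sits on A1. So N lies on both circle(E, 49.0) and circle(D, 32.1); the below-EF intersection is N = (36.8, -32.4). A is the foot of the tangent from N: A = (49.9, -3.74).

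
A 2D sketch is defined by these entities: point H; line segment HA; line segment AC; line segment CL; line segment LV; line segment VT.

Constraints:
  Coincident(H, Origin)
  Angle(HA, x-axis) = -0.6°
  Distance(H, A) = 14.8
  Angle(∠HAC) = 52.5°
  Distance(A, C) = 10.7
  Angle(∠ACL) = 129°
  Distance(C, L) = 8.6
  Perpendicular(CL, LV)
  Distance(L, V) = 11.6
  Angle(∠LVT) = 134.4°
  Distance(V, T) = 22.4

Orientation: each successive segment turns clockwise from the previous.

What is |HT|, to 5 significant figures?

24.166

H is at the origin; HA runs at -0.6° with length 14.8, so A = (14.799, -0.15498). ∠HAC = 52.5° gives AC at -128.10° from the x-axis; with |AC| = 10.7, C = (8.1969, -8.5752). ∠ACL = 129.0° gives CL at -179.10° from the x-axis; with |CL| = 8.6, L = (-0.40203, -8.7103). The perpendicularity gives LV at right angles to CL, so LV runs at 90.900°; with |LV| = 11.6, V = (-0.58424, 2.8883). ∠LVT = 134.4° gives VT at 45.300° from the x-axis; with |VT| = 22.4, T = (15.172, 18.810). Then |HT| = |T − H| = 24.166.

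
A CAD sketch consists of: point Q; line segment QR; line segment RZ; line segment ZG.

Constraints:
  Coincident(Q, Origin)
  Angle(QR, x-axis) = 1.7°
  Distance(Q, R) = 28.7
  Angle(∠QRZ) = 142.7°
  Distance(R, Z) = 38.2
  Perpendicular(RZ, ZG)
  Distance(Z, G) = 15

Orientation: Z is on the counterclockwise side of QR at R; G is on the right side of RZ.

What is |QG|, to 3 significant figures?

69.1

Q is at the origin; QR runs at 1.7° with length 28.7, so R = 28.7·(cos 1.7°, sin 1.7°) = (28.7, 0.851). ∠QRZ = 142.7°, so RZ runs at 1.7° + (180° − 142.7°) = 39.0° from the x-axis; with |RZ| = 38.2, Z = R + 38.2·(cos 39.0°, sin 39.0°) = (58.4, 24.9). RZ is perpendicular to ZG; with |ZG| = 15.0 on the right of RZ, G = Z + 15.0·(0.629, -0.777) = (67.8, 13.2). Then |QG| = |G − Q| = 69.1.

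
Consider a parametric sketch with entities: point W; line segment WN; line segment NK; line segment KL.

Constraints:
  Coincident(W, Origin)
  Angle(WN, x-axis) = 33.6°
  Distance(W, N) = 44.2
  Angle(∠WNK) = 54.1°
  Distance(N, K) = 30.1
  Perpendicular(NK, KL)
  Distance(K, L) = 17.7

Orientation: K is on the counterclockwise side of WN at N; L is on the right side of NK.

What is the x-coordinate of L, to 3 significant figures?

14.8

W is at the origin; WN runs at 33.6° with length 44.2, so N = 44.2·(cos 33.6°, sin 33.6°) = (36.8, 24.5). ∠WNK = 54.1°, so NK runs at 33.6° + (180° − 54.1°) = 160° from the x-axis; with |NK| = 30.1, K = N + 30.1·(cos 160°, sin 160°) = (8.62, 35.0). NK is perpendicular to KL; with |KL| = 17.7 on the right of NK, L = K + 17.7·(0.350, 0.937) = (14.8, 51.6). So L.x = 14.8.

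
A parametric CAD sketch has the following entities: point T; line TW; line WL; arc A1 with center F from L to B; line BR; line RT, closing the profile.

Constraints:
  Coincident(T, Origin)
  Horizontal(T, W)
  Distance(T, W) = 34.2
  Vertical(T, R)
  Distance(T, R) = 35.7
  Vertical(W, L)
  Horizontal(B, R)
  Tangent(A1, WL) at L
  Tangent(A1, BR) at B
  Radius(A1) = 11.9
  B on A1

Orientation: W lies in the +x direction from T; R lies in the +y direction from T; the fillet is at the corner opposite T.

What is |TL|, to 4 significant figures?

41.67

T is at the origin; T and W share the same y with |TW| = 34.2 and W on the +x side, so W = (34.20, 0.000). T and R share the same x with |TR| = 35.7 and R on the +y side, so R = (0.000, 35.70). The virtual corner opposite T is at (34.20, 35.70). Since A1 is tangent to WL there, FL ⟂ WL and A1 meets BR tangentially, so FB is at right angles to BR, with radius 11.9, so the center F sits 11.9 in from both sides at F = (22.30, 23.80). That places the tangent points at L = (34.20, 23.80) on WL and B = (22.30, 35.70) on BR. Then |TL| = |L − T| = 41.67.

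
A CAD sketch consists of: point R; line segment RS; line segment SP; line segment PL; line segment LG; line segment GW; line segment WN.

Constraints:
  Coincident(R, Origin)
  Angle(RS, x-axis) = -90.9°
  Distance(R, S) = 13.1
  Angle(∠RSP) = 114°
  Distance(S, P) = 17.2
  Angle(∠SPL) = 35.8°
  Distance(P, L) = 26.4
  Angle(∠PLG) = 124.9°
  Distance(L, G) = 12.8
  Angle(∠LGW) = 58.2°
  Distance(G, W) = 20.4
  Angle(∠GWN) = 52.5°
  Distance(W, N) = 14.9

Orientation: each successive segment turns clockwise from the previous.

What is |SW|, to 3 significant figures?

1.65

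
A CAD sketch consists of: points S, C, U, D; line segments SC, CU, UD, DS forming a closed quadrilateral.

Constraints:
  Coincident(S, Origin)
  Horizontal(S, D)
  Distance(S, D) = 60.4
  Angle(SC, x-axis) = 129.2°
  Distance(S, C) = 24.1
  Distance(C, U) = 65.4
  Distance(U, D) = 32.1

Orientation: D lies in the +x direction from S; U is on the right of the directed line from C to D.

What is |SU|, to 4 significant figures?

42.27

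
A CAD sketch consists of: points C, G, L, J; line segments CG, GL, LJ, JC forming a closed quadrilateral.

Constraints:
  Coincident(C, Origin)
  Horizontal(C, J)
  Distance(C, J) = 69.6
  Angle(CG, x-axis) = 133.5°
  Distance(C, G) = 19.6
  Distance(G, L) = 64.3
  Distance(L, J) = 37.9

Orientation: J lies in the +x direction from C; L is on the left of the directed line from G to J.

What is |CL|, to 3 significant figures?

57.8

C is at the origin; C and J share the same y with |CJ| = 69.6 and J in +x, so J = (69.6, 0). CG runs at 133.5° with |CG| = 19.6, so G = (-13.5, 14.2). L is determined by |GL| = 64.3 and |LJ| = 37.9 together: it lies at the intersection of circle(G, 64.3) and circle(J, 37.9). With |GJ| = 84.3, the foot of the radical line on GJ is 58.2 from G and the perpendicular offset is √(64.3² − 58.2²) = 27.4. Taking the left-of-GJ solution: L = (48.5, 31.5).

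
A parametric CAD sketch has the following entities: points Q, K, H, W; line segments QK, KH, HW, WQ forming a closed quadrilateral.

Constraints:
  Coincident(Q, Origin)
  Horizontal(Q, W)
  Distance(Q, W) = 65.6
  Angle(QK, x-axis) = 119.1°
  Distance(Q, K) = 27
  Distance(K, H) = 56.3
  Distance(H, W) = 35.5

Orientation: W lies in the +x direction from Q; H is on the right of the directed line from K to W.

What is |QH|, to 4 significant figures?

33.37

Checks: Q.y = 0.00, W.y = 0.00 ✓; |KH| = 56.30 ✓; |HW| = 35.50 ✓.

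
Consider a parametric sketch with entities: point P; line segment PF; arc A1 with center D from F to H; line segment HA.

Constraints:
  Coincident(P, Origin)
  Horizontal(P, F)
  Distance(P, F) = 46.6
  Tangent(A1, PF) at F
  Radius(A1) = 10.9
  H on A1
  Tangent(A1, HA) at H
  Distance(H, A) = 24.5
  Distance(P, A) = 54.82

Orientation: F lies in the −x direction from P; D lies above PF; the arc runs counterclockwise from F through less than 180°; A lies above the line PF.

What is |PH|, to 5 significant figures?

38.148

Checks: P.y = 0.00, F.y = 0.00 ✓; ∠(DF, FP) = 90.00° ✓; |DF| = 10.90 ✓; |DH| = 10.90 ✓; ∠(DH, HA) = 90.00° ✓; |HA| = 24.50 ✓; |PA| = 54.82 ✓.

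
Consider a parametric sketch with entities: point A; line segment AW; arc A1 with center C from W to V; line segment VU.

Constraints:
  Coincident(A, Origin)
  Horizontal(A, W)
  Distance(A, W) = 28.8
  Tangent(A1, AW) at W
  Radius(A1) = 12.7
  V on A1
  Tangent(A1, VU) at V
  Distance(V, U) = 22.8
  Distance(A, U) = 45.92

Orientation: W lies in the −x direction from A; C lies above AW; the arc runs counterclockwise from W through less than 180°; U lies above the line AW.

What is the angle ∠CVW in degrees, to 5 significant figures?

34.630°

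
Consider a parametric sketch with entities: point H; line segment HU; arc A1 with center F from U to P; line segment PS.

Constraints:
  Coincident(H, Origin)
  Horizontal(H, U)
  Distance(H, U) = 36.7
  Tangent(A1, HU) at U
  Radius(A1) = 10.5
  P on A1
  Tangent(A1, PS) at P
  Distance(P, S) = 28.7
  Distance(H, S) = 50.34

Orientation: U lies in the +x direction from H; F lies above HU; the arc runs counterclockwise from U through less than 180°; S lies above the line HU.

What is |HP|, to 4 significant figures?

48.33

H is at the origin; H and U share the same y with |HU| = 36.7 and U on the +x side, so U = (36.70, 0.000). A1 meets HU tangentially, so FU is at right angles to HU, so F = U + (0, 10.5) = (36.70, 10.50). Since FP ⟂ PS (tangency), |FS| = √(10.5² + 28.7²) = 30.56 regardless of where P sits on A1. So S lies on both circle(H, 50.34) and circle(F, 30.56); the above-HU intersection is S = (30.11, 40.34). P is the foot of the tangent from S: P = (45.55, 16.15).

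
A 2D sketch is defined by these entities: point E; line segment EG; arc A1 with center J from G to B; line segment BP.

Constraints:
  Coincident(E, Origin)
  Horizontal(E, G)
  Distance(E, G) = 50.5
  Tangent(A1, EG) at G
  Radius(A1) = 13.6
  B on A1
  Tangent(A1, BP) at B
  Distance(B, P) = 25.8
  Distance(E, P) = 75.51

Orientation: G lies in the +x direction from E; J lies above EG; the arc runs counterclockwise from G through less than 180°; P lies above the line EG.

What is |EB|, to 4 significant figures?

65.47

Checks: |JB| = 13.60 ✓; ∠(JB, BP) = 90.00° ✓; |BP| = 25.80 ✓; |EP| = 75.51 ✓.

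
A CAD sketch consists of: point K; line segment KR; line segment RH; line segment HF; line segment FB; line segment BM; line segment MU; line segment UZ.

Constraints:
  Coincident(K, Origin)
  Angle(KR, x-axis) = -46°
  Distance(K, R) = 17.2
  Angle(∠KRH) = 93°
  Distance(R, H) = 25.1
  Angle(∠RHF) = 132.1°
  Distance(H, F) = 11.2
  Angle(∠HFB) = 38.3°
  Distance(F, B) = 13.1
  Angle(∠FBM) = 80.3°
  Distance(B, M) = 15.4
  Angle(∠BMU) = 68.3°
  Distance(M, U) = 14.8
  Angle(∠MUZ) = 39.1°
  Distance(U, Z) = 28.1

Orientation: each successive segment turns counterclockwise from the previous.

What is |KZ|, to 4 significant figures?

18.96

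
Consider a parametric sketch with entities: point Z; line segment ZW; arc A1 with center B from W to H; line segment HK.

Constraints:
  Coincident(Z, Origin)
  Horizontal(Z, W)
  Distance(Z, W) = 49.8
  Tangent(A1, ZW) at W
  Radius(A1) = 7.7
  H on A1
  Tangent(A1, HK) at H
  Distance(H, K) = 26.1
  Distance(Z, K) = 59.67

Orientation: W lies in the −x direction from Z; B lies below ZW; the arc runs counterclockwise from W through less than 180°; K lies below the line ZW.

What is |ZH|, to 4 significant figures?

57.98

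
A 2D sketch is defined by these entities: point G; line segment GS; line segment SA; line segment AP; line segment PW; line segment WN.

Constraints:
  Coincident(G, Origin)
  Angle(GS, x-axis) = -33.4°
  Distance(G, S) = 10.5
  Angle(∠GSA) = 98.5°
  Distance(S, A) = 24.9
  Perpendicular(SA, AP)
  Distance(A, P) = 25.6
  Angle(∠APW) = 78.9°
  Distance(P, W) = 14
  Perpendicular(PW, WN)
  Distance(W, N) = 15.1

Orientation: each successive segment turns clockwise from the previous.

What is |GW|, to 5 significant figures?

17.844

SA is perpendicular to AP, so AP runs at 155.10°; with |AP| = 25.6, P = (-24.938, -17.587). ∠APW = 78.9° gives PW at 54.000° from the x-axis; with |PW| = 14.0, W = (-16.709, -6.2607). Then |GW| = |W − G| = 17.844.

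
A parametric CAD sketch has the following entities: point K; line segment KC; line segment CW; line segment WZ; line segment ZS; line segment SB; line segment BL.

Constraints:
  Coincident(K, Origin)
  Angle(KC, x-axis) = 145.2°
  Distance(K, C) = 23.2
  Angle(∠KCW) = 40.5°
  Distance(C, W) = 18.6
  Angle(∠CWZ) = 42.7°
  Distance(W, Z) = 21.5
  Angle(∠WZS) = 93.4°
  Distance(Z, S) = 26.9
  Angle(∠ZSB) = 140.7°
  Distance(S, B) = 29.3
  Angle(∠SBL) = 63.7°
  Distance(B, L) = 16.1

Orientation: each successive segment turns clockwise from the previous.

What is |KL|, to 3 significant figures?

48.4

∠ZSB = 140.7° gives SB at 102° from the x-axis; with |SB| = 29.3, B = (-42.3, 44.3). ∠SBL = 63.7° gives BL at -13.8° from the x-axis; with |BL| = 16.1, L = (-26.7, 40.4). Then |KL| = |L − K| = 48.4.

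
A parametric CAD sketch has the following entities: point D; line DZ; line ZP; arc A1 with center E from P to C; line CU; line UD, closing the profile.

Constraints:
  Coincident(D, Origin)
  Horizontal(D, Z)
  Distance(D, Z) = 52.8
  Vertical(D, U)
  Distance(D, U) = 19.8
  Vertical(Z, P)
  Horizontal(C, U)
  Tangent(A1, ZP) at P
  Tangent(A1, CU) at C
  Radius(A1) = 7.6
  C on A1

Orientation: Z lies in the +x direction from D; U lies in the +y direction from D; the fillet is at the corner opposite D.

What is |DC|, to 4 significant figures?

49.35

D is at the origin; D and Z share the same y with |DZ| = 52.8 and Z on the +x side, so Z = (52.80, 0.000). DU is vertical with |DU| = 19.8 and U on the +y side, so U = (0.000, 19.80). The virtual corner opposite D is at (52.80, 19.80). Tangency of A1 to ZP means the radius EP is perpendicular to ZP and since A1 is tangent to CU there, EC ⟂ CU, with radius 7.6, so the center E sits 7.6 in from both sides at E = (45.20, 12.20). That places the tangent points at P = (52.80, 12.20) on ZP and C = (45.20, 19.80) on CU. Then |DC| = |C − D| = 49.35.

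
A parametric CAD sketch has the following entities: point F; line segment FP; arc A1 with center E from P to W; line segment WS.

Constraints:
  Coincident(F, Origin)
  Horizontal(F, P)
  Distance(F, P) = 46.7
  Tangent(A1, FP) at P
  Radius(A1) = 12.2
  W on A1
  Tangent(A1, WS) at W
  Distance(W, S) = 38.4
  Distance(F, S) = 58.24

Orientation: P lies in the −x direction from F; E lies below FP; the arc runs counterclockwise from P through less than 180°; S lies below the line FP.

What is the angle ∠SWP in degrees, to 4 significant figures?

114.7°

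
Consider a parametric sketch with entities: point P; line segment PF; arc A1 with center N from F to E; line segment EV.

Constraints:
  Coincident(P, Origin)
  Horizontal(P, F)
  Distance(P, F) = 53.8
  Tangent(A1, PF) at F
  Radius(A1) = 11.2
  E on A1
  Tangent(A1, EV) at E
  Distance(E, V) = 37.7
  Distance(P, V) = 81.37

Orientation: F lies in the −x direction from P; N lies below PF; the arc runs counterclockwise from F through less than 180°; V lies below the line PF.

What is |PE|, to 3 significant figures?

66.0

P is at the origin; PF is horizontal with |PF| = 53.8 and F on the −x side, so F = (-53.8, 0.00). A1 meets PF tangentially, so NF is at right angles to PF, so N = F + (0, -11.2) = (-53.8, -11.2). Since NE ⟂ EV (tangency), |NV| = √(11.2² + 37.7²) = 39.3 regardless of where E sits on A1. So V lies on both circle(P, 81.37) and circle(N, 39.3); the below-PF intersection is V = (-65.0, -48.9). E is the foot of the tangent from V: E = (-65.0, -11.2).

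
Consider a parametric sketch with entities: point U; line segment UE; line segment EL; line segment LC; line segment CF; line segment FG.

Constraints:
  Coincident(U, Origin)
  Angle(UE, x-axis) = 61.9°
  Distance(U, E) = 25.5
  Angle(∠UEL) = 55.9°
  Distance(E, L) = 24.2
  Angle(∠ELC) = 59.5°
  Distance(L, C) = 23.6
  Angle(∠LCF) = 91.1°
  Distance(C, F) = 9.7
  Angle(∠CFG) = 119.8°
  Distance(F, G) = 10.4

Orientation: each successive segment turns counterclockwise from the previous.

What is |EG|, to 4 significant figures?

6.359

∠LCF = 91.1° gives CF at 35.40° from the x-axis; with |CF| = 9.7, F = (9.888, 6.613). ∠CFG = 119.8° gives FG at 95.60° from the x-axis; with |FG| = 10.4, G = (8.873, 16.96). Then |EG| = |G − E| = 6.359.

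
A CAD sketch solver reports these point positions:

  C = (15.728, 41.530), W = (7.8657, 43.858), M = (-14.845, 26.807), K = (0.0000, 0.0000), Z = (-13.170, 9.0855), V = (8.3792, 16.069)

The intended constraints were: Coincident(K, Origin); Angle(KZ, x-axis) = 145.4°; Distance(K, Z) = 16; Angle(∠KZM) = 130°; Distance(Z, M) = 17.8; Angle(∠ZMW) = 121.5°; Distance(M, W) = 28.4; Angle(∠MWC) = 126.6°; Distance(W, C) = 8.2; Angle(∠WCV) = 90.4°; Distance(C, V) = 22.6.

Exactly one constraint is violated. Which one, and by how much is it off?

Distance(C, V) = 22.6 — off by 3.90.

K = (0.00, 0.00) ✓; KZ at 145.4° ✓; |KZ| = 16.00 ✓; ∠KZM = 130.0° ✓; |ZM| = 17.80 ✓; ∠ZMW = 121.5° ✓; |MW| = 28.40 ✓; ∠MWC = 126.6° ✓; |WC| = 8.200 ✓; ∠WCV = 90.39° ✓; |CV| = 26.50 ✗.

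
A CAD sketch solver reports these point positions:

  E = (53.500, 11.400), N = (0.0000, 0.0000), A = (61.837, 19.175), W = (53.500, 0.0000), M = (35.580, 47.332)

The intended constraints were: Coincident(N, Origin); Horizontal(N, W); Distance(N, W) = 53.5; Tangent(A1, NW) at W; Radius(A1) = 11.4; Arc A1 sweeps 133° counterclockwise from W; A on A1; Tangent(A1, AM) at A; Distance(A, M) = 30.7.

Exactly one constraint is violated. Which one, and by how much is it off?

Distance(A, M) = 30.7 — off by 7.80.

N = (0.00, 0.00) ✓; N.y = 0.00, W.y = 0.00 ✓; |NW| = 53.50 ✓; ∠(EW, WN) = 90.00° ✓; |EW| = 11.40 ✓; bearing(E→A) − bearing(E→W) = 133.0° ✓; |EA| = 11.40 ✓; ∠(EA, AM) = 90.00° ✓; |AM| = 38.50 ✗.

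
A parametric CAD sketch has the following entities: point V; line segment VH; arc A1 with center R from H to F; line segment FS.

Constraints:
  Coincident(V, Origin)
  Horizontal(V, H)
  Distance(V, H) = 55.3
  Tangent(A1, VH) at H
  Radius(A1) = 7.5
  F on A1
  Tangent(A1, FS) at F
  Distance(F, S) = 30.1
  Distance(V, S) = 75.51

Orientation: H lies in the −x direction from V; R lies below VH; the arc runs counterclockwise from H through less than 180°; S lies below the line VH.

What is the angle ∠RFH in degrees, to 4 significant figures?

48.14°

Checks: |RF| = 7.500 ✓; ∠(RF, FS) = 90.00° ✓; |FS| = 30.10 ✓; |VS| = 75.51 ✓.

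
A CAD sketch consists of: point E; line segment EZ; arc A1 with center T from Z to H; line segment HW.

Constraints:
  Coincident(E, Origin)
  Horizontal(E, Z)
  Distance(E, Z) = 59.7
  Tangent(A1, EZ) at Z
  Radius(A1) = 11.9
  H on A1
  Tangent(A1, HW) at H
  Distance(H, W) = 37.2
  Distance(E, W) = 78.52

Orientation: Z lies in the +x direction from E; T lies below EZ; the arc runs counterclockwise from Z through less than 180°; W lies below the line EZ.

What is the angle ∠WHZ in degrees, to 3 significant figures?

126°

E is at the origin; EZ is horizontal with |EZ| = 59.7 and Z on the +x side, so Z = (59.7, 0.00). A1 meets EZ tangentially, so TZ is at right angles to EZ, so T = Z + (0, -11.9) = (59.7, -11.9). Since TH ⟂ HW (tangency), |TW| = √(11.9² + 37.2²) = 39.1 regardless of where H sits on A1. So W lies on both circle(E, 78.52) and circle(T, 39.1); the below-EZ intersection is W = (59.7, -51.0). H is the foot of the tangent from W: H = (48.4, -15.5).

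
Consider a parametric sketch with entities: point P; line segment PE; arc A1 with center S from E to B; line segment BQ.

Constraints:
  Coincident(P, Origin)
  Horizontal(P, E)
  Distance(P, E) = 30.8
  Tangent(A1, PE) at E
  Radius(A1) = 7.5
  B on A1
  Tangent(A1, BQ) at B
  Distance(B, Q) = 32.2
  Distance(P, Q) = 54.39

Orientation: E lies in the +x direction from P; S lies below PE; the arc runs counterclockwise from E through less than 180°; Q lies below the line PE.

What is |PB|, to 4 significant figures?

26.14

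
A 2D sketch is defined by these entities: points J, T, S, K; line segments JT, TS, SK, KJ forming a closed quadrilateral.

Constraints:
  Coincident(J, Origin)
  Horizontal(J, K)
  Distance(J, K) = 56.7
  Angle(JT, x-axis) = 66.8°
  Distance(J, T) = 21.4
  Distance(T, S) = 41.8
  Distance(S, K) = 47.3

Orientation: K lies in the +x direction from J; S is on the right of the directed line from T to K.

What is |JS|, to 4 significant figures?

26.15

Checks: |TS| = 41.80 ✓; |SK| = 47.30 ✓.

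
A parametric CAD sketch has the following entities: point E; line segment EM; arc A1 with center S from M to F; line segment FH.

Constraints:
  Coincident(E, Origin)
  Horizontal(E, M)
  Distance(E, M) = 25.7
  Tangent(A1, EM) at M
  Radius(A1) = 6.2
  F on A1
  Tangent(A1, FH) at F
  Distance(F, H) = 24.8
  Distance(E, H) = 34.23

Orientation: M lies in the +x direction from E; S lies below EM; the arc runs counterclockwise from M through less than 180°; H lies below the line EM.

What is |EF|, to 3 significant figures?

20.3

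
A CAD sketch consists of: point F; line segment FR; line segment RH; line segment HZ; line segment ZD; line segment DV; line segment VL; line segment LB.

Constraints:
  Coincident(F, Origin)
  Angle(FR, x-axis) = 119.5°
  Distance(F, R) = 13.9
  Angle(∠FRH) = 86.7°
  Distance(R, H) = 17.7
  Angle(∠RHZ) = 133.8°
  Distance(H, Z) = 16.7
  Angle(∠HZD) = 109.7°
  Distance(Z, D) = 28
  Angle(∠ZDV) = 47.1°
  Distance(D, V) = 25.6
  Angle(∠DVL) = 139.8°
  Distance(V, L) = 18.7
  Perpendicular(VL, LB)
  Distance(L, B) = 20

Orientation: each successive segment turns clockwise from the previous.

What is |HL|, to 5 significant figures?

5.7814

∠ZDV = 47.1° gives DV at 136.80° from the x-axis; with |DV| = 25.6, V = (5.9214, 3.7257). ∠DVL = 139.8° gives VL at 96.600° from the x-axis; with |VL| = 18.7, L = (3.7721, 22.302). Then |HL| = |L − H| = 5.7814.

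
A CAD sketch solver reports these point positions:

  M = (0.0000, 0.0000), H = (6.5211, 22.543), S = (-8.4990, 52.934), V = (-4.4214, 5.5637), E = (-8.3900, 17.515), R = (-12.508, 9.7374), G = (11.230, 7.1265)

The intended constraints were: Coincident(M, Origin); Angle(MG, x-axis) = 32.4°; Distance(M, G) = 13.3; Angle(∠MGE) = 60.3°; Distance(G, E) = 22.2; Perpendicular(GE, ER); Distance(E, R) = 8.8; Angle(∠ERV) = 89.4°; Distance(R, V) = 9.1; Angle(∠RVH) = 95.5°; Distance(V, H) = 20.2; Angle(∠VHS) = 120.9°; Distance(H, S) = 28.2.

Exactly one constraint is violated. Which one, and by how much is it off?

Distance(H, S) = 28.2 — off by 5.70.

M = (0.00, 0.00) ✓; MG at 32.40° ✓; |MG| = 13.30 ✓; ∠MGE = 60.30° ✓; |GE| = 22.20 ✓; ∠(GE, ER) = 90.00° ✓; |ER| = 8.801 ✓; ∠ERV = 89.40° ✓; |RV| = 9.100 ✓; ∠RVH = 95.50° ✓; |VH| = 20.20 ✓; ∠VHS = 120.9° ✓; |HS| = 33.90 ✗.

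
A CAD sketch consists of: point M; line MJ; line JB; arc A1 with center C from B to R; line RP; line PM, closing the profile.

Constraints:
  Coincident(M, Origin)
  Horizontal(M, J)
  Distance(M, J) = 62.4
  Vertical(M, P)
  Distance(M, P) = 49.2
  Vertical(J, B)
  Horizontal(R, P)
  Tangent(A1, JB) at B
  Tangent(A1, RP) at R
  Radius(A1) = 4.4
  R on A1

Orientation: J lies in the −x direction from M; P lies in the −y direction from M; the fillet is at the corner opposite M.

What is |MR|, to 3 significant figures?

76.1

The virtual corner opposite M is at (-62.4, -49.2). Tangency of A1 to JB means the radius CB is perpendicular to JB and A1 meets RP tangentially, so CR is at right angles to RP, with radius 4.4, so the center C sits 4.4 in from both sides at C = (-58.0, -44.8). That places the tangent points at B = (-62.4, -44.8) on JB and R = (-58.0, -49.2) on RP. Then |MR| = |R − M| = 76.1.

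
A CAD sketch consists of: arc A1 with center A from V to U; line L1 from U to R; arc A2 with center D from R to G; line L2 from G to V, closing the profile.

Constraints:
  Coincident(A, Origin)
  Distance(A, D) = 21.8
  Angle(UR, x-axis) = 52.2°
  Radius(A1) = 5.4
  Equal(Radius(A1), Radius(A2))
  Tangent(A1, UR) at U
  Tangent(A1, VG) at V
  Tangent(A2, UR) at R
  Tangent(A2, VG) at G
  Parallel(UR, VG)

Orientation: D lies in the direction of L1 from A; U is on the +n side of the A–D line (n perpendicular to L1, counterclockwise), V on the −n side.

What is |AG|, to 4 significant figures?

22.46

Tangency of A1 to both parallel lines with radius 5.4 puts U and V at A ± 5.4·n: U = (-4.267, 3.310), V = (4.267, -3.310). Equal radii place R and G the same way about D: R = D + 5.4·n = (9.095, 20.54), G = D − 5.4·n = (17.63, 13.92). Then |AG| = |G − A| = 22.46.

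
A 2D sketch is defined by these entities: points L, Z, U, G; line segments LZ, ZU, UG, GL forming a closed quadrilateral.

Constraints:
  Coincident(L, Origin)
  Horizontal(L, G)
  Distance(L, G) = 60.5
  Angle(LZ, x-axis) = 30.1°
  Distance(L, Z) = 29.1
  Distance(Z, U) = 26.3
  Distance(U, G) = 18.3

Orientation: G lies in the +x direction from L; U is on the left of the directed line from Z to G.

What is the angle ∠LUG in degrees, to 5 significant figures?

102.49°

L is at the origin; L and G share the same y with |LG| = 60.5 and G in +x, so G = (60.5, 0). LZ runs at 30.1° with |LZ| = 29.1, so Z = (25.176, 14.594). U is determined by |ZU| = 26.3 and |UG| = 18.3 together: it lies at the intersection of circle(Z, 26.3) and circle(G, 18.3). With |ZG| = 38.220, the foot of the radical line on ZG is 23.778 from Z and the perpendicular offset is √(26.3² − 23.778²) = 11.239. Taking the left-of-ZG solution: U = (51.443, 15.902).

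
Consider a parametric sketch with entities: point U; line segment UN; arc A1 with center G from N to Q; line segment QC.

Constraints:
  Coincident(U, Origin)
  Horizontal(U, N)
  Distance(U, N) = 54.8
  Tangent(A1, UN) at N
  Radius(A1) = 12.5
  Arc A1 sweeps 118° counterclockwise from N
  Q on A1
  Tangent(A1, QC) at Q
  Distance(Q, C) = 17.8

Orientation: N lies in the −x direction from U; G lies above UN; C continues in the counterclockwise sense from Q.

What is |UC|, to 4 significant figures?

62.28

U is at the origin; UN is horizontal with |UN| = 54.8 and N on the −x side, so N = (-54.80, 0.000). A1 meets UN tangentially, so GN is at right angles to UN, so G = N + (0, 12.5) = (-54.80, 12.50). On A1, N sits at bearing -90° from G; a 118° counterclockwise sweep puts Q at bearing 28°, so Q = G + 12.5·(cos 28°, sin 28°) = (-43.76, 18.37). Tangency of A1 to QC means the radius GQ is perpendicular to QC, so QC runs along (−sin 28°, cos 28°); with |QC| = 17.8, C = (-52.12, 34.08). Then |UC| = |C − U| = 62.28.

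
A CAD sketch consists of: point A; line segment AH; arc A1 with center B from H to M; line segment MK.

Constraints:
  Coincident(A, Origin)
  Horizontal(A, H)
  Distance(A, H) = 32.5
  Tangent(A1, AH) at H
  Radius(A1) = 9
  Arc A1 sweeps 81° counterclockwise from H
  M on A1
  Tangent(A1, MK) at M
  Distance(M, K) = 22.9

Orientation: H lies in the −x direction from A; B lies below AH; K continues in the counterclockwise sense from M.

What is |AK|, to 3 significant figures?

54.2

A is at the origin; A and H share the same y with |AH| = 32.5 and H on the −x side, so H = (-32.5, 0.00). Since A1 is tangent to AH there, BH ⟂ AH, so B = H + (0, -9) = (-32.5, -9.00). On A1, H sits at bearing 90° from B; an 81° counterclockwise sweep puts M at bearing 171°, so M = B + 9.0·(cos 171°, sin 171°) = (-41.4, -7.59). The tangent condition forces BM to be normal to MK, so MK runs along (−sin 171°, cos 171°); with |MK| = 22.9, K = (-45.0, -30.2). Then |AK| = |K − A| = 54.2.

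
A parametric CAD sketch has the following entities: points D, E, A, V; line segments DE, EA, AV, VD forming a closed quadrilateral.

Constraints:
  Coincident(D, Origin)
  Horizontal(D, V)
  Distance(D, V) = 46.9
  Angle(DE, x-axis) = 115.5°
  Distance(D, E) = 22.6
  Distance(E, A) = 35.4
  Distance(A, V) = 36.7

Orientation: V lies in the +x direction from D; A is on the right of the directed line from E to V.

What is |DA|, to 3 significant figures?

13.8

D is at the origin; DV is horizontal with |DV| = 46.9 and V in +x, so V = (46.9, 0). DE runs at 115.5° with |DE| = 22.6, so E = (-9.73, 20.4). A is determined by |EA| = 35.4 and |AV| = 36.7 together: it lies at the intersection of circle(E, 35.4) and circle(V, 36.7). With |EV| = 60.2, the foot of the radical line on EV is 29.3 from E and the perpendicular offset is √(35.4² − 29.3²) = 19.8. Taking the right-of-EV solution: A = (11.1, -8.20).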